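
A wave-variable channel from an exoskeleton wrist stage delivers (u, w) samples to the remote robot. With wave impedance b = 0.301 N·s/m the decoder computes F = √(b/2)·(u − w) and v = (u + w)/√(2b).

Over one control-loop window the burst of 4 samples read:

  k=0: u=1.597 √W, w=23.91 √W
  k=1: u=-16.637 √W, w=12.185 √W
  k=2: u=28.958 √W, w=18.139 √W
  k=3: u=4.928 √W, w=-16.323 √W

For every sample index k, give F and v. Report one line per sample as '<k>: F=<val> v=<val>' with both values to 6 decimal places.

k=0: u−w=-22.313000, u+w=25.507000; √(b/2)=0.387943, √(2b)=0.775887; F=0.387943×(-22.313)=-8.656179, v=25.507000/0.775887=32.874650
k=1: u−w=-28.822000, u+w=-4.452000; √(b/2)=0.387943, √(2b)=0.775887; F=0.387943×(-28.822)=-11.181302, v=-4.452000/0.775887=-5.737952
k=2: u−w=10.819000, u+w=47.097000; √(b/2)=0.387943, √(2b)=0.775887; F=0.387943×10.819=4.197159, v=47.097000/0.775887=60.700882
k=3: u−w=21.251000, u+w=-11.395000; √(b/2)=0.387943, √(2b)=0.775887; F=0.387943×21.251=8.244183, v=-11.395000/0.775887=-14.686425

0: F=-8.656179 v=32.874650
1: F=-11.181302 v=-5.737952
2: F=4.197159 v=60.700882
3: F=8.244183 v=-14.686425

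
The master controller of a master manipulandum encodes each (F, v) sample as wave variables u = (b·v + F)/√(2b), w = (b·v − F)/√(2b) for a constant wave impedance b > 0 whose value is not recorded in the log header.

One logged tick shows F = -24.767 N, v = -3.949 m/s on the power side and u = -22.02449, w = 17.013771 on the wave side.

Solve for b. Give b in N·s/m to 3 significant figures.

u + w = -5.010719;  u + w = √(2b)·v, so √(2b) = -5.010719/(-3.949) = 1.268858.
b = (√(2b))²/2 = 1.610000/2 = 0.805000.
(Check via u − w = 2F/√(2b): u − w = -39.038261, 2F/√(2b) = -39.038263.)

b = 0.805 N·s/m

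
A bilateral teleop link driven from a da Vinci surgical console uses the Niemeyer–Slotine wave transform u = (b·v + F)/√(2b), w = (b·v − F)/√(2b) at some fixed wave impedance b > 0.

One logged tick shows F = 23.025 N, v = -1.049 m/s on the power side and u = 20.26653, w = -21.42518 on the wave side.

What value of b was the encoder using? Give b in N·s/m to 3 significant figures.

b = 0.61 N·s/m

u + w = -1.15865;  u + w = √(2b)·v, so √(2b) = -1.15865/(-1.049) = 1.10453.
b = (√(2b))²/2 = 1.21998/2 = 0.60999.
(Check via u − w = 2F/√(2b): u − w = 41.69171, 2F/√(2b) = 41.69201.)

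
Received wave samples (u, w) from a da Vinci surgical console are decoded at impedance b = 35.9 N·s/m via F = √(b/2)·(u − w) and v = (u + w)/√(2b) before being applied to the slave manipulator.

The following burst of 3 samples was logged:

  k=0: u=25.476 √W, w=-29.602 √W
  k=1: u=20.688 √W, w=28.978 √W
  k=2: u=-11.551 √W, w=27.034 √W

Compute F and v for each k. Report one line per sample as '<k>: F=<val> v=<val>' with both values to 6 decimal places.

0: F=233.351388 v=-0.486931
1: F=-35.122608 v=5.861341
2: F=-163.474769 v=1.827229

k=0: u−w=55.078000, u+w=-4.126000; √(b/2)=4.236744, √(2b)=8.473488; F=4.236744×55.078=233.351388, v=-4.126000/8.473488=-0.486931
k=1: u−w=-8.290000, u+w=49.666000; √(b/2)=4.236744, √(2b)=8.473488; F=4.236744×(-8.29)=-35.122608, v=49.666000/8.473488=5.861341
k=2: u−w=-38.585000, u+w=15.483000; √(b/2)=4.236744, √(2b)=8.473488; F=4.236744×(-38.585)=-163.474769, v=15.483000/8.473488=1.827229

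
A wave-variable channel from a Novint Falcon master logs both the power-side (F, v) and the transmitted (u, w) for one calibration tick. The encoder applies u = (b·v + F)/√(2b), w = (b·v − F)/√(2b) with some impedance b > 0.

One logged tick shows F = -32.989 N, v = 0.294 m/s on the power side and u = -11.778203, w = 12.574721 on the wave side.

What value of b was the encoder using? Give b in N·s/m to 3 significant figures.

b = 3.67 N·s/m

u + w = 0.796518;  u + w = √(2b)·v, so √(2b) = 0.796518/0.294 = 2.709245.
b = (√(2b))²/2 = 7.340008/2 = 3.670004.
(Check via u − w = 2F/√(2b): u − w = -24.352924, 2F/√(2b) = -24.352911.)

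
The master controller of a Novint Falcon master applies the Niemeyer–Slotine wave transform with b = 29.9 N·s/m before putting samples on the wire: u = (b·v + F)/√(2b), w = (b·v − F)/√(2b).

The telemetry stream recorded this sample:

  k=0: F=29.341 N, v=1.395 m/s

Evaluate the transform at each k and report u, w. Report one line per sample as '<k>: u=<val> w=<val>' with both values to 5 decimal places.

k=0: b·v=29.9×1.395=41.71050; √(2b)=7.73305; u=(41.71050+29.341)/7.73305=9.18804, w=(41.71050−29.341)/7.73305=1.59956

0: u=9.18804 w=1.59956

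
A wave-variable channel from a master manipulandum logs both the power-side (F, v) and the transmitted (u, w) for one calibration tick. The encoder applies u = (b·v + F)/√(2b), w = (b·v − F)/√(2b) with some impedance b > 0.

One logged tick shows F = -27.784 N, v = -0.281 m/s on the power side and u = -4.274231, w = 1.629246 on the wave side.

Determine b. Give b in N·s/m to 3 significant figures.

u + w = -2.644985;  u + w = √(2b)·v, so √(2b) = -2.644985/(-0.281) = 9.412758.
b = (√(2b))²/2 = 88.600013/2 = 44.300007.
(Check via u − w = 2F/√(2b): u − w = -5.903477, 2F/√(2b) = -5.903477.)

b = 44.3 N·s/m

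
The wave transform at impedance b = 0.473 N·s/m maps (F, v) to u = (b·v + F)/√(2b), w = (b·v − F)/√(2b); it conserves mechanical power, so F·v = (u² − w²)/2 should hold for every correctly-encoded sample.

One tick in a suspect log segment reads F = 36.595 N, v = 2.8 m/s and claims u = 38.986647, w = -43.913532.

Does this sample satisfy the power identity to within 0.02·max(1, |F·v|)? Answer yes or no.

no

F·v = 36.595×2.8 = 102.466000 W.
(u² − w²)/2 = (1519.958644 − 1928.398293)/2 = -204.219824 W.
|Δ| = 306.685824;  2% of max(1, |F·v|) = 2.049320.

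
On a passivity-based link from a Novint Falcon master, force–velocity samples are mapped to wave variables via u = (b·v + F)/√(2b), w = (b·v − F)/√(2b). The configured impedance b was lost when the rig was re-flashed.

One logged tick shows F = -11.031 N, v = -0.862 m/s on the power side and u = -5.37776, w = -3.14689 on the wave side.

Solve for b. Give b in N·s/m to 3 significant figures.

b = 48.9 N·s/m

u + w = -8.5247;  u + w = √(2b)·v, so √(2b) = -8.5247/(-0.862) = 9.8894.
b = (√(2b))²/2 = 97.7999/2 = 48.9000.
(Check via u − w = 2F/√(2b): u − w = -2.2309, 2F/√(2b) = -2.2309.)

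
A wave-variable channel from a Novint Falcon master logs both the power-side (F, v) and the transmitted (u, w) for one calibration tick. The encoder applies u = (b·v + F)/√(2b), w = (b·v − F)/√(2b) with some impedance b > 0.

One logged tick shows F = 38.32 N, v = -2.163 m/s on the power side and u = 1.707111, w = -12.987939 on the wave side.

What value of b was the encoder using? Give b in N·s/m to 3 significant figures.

u + w = -11.280828;  u + w = √(2b)·v, so √(2b) = -11.280828/(-2.163) = 5.215362.
b = (√(2b))²/2 = 27.200001/2 = 13.600000.
(Check via u − w = 2F/√(2b): u − w = 14.695050, 2F/√(2b) = 14.695049.)

b = 13.6 N·s/m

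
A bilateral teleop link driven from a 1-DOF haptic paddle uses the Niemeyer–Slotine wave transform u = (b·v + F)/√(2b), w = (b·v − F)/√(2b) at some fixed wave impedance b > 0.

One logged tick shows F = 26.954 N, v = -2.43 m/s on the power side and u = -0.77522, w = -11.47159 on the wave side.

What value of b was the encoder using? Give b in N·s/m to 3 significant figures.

u + w = -12.24681;  u + w = √(2b)·v, so √(2b) = -12.24681/(-2.43) = 5.03984.
b = (√(2b))²/2 = 25.39998/2 = 12.69999.
(Check via u − w = 2F/√(2b): u − w = 10.69637, 2F/√(2b) = 10.69637.)

b = 12.7 N·s/m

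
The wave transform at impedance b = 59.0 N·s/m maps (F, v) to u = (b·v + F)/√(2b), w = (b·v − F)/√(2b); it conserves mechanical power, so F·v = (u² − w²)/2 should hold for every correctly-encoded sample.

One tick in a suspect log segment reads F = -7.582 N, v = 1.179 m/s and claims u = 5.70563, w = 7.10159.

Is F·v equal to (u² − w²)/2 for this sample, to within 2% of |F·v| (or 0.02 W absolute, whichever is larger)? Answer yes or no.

F·v = (-7.582)×1.179 = -8.93918 W.
(u² − w²)/2 = (32.55421 − 50.43258)/2 = -8.93918 W.
|Δ| = 0.00001;  2% of max(1, |F·v|) = 0.17878.

yes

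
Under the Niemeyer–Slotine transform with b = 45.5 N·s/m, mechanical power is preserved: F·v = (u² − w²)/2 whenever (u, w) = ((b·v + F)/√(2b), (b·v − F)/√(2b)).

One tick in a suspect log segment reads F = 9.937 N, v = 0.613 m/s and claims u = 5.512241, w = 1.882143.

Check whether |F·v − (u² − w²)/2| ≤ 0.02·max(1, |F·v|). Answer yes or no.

F·v = 9.937×0.613 = 6.091381 W.
(u² − w²)/2 = (30.384801 − 3.542462)/2 = 13.421169 W.
|Δ| = 7.329788;  2% of max(1, |F·v|) = 0.121828.

no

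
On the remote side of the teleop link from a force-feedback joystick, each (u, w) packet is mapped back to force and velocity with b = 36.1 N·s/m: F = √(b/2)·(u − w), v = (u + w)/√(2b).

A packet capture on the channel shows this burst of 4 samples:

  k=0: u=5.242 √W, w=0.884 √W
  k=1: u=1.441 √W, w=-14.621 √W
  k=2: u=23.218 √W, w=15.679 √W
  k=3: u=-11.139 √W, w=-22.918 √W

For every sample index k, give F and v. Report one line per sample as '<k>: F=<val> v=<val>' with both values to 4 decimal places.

0: F=18.5151 v=0.7210
1: F=68.2399 v=-1.5511
2: F=32.0297 v=4.5777
3: F=50.0434 v=-4.0081

k=0: u−w=4.3580, u+w=6.1260; √(b/2)=4.2485, √(2b)=8.4971; F=4.2485×4.358=18.5151, v=6.1260/8.4971=0.7210
k=1: u−w=16.0620, u+w=-13.1800; √(b/2)=4.2485, √(2b)=8.4971; F=4.2485×16.062=68.2399, v=-13.1800/8.4971=-1.5511
k=2: u−w=7.5390, u+w=38.8970; √(b/2)=4.2485, √(2b)=8.4971; F=4.2485×7.539=32.0297, v=38.8970/8.4971=4.5777
k=3: u−w=11.7790, u+w=-34.0570; √(b/2)=4.2485, √(2b)=8.4971; F=4.2485×11.779=50.0434, v=-34.0570/8.4971=-4.0081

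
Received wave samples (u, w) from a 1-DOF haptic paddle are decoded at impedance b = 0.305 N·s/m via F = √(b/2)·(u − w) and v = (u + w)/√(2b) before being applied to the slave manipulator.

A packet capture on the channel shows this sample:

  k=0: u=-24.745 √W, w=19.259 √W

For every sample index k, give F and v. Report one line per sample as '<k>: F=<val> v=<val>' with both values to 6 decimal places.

k=0: u−w=-44.004000, u+w=-5.486000; √(b/2)=0.390512, √(2b)=0.781025; F=0.390512×(-44.004)=-17.184111, v=-5.486000/0.781025=-7.024103

0: F=-17.184111 v=-7.024103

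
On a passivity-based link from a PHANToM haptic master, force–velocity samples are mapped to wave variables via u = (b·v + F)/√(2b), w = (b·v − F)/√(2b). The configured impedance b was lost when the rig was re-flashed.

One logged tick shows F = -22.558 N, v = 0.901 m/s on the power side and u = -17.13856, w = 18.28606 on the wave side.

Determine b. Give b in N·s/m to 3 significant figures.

b = 0.811 N·s/m

u + w = 1.14750;  u + w = √(2b)·v, so √(2b) = 1.14750/0.901 = 1.27358.
b = (√(2b))²/2 = 1.62202/2 = 0.81101.
(Check via u − w = 2F/√(2b): u − w = -35.42462, 2F/√(2b) = -35.42441.)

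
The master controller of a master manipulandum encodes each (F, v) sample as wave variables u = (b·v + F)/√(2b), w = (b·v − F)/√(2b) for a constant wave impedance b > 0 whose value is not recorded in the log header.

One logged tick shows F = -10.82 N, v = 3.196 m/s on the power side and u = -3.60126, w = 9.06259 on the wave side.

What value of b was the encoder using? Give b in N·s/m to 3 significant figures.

u + w = 5.4613;  u + w = √(2b)·v, so √(2b) = 5.4613/3.196 = 1.7088.
b = (√(2b))²/2 = 2.9200/2 = 1.4600.
(Check via u − w = 2F/√(2b): u − w = -12.6639, 2F/√(2b) = -12.6638.)

b = 1.46 N·s/m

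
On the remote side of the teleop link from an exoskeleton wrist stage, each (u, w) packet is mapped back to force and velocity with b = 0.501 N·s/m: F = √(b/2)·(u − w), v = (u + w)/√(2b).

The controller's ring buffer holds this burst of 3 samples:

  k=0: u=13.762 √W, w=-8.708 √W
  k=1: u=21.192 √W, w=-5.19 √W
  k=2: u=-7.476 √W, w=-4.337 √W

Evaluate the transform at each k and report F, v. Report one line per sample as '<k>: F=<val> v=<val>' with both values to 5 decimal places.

0: F=11.24623 v=5.04895
1: F=13.20418 v=15.98602
2: F=-1.57107 v=-11.80120

k=0: u−w=22.47000, u+w=5.05400; √(b/2)=0.50050, √(2b)=1.00100; F=0.50050×22.47=11.24623, v=5.05400/1.00100=5.04895
k=1: u−w=26.38200, u+w=16.00200; √(b/2)=0.50050, √(2b)=1.00100; F=0.50050×26.382=13.20418, v=16.00200/1.00100=15.98602
k=2: u−w=-3.13900, u+w=-11.81300; √(b/2)=0.50050, √(2b)=1.00100; F=0.50050×(-3.139)=-1.57107, v=-11.81300/1.00100=-11.80120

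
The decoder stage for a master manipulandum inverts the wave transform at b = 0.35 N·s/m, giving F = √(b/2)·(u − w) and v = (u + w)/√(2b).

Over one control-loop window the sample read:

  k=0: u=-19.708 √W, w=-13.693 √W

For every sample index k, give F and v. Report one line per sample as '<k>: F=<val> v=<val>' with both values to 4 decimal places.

k=0: u−w=-6.0150, u+w=-33.4010; √(b/2)=0.4183, √(2b)=0.8367; F=0.4183×(-6.015)=-2.5163, v=-33.4010/0.8367=-39.9218

0: F=-2.5163 v=-39.9218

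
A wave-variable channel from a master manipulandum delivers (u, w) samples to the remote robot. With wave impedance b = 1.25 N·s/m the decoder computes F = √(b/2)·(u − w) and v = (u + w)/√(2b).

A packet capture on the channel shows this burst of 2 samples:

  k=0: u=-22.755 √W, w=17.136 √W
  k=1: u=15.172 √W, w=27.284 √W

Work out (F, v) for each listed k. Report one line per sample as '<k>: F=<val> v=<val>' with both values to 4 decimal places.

k=0: u−w=-39.8910, u+w=-5.6190; √(b/2)=0.7906, √(2b)=1.5811; F=0.7906×(-39.891)=-31.5366, v=-5.6190/1.5811=-3.5538
k=1: u−w=-12.1120, u+w=42.4560; √(b/2)=0.7906, √(2b)=1.5811; F=0.7906×(-12.112)=-9.5754, v=42.4560/1.5811=26.8515

0: F=-31.5366 v=-3.5538
1: F=-9.5754 v=26.8515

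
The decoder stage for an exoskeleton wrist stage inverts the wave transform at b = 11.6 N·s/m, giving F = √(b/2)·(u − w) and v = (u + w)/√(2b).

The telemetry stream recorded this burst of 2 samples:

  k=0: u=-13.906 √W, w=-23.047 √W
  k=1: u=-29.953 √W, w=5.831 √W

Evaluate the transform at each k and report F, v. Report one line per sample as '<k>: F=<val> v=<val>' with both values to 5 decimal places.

0: F=22.01444 v=-7.67195
1: F=-86.17928 v=-5.00806

k=0: u−w=9.14100, u+w=-36.95300; √(b/2)=2.40832, √(2b)=4.81664; F=2.40832×9.141=22.01444, v=-36.95300/4.81664=-7.67195
k=1: u−w=-35.78400, u+w=-24.12200; √(b/2)=2.40832, √(2b)=4.81664; F=2.40832×(-35.784)=-86.17928, v=-24.12200/4.81664=-5.00806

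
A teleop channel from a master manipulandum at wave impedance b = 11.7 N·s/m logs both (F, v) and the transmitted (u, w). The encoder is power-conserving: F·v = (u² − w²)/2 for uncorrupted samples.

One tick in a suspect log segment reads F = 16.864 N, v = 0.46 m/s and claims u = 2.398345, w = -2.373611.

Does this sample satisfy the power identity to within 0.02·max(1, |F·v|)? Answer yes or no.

F·v = 16.864×0.46 = 7.757440 W.
(u² − w²)/2 = (5.752059 − 5.634029)/2 = 0.059015 W.
|Δ| = 7.698425;  2% of max(1, |F·v|) = 0.155149.

no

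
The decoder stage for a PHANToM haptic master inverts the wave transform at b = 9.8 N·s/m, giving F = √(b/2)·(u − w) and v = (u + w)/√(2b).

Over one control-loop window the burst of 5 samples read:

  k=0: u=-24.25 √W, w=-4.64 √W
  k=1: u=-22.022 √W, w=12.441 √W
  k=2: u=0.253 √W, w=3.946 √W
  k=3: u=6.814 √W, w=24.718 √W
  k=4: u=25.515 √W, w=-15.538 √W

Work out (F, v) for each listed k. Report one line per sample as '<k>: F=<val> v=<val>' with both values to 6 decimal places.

k=0: u−w=-19.610000, u+w=-28.890000; √(b/2)=2.213594, √(2b)=4.427189; F=2.213594×(-19.61)=-43.408585, v=-28.890000/4.427189=-6.525586
k=1: u−w=-34.463000, u+w=-9.581000; √(b/2)=2.213594, √(2b)=4.427189; F=2.213594×(-34.463)=-76.287103, v=-9.581000/4.427189=-2.164127
k=2: u−w=-3.693000, u+w=4.199000; √(b/2)=2.213594, √(2b)=4.427189; F=2.213594×(-3.693)=-8.174804, v=4.199000/4.427189=0.948457
k=3: u−w=-17.904000, u+w=31.532000; √(b/2)=2.213594, √(2b)=4.427189; F=2.213594×(-17.904)=-39.632193, v=31.532000/4.427189=7.122353
k=4: u−w=41.053000, u+w=9.977000; √(b/2)=2.213594, √(2b)=4.427189; F=2.213594×41.053=90.874689, v=9.977000/4.427189=2.253575

0: F=-43.408585 v=-6.525586
1: F=-76.287103 v=-2.164127
2: F=-8.174804 v=0.948457
3: F=-39.632193 v=7.122353
4: F=90.874689 v=2.253575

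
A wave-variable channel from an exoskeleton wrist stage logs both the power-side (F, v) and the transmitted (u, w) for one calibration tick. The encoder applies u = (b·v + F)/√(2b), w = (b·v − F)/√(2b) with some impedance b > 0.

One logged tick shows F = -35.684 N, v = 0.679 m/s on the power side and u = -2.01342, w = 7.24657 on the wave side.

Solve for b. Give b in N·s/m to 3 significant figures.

b = 29.7 N·s/m

u + w = 5.2332;  u + w = √(2b)·v, so √(2b) = 5.2332/0.679 = 7.7071.
b = (√(2b))²/2 = 59.4001/2 = 29.7000.
(Check via u − w = 2F/√(2b): u − w = -9.2600, 2F/√(2b) = -9.2600.)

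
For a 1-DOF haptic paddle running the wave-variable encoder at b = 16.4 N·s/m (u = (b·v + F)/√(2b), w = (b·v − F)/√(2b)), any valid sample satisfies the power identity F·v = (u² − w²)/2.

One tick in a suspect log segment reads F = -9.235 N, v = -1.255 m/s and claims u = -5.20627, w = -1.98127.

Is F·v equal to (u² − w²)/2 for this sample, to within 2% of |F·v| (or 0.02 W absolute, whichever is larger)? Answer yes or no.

F·v = (-9.235)×(-1.255) = 11.5899 W.
(u² − w²)/2 = (27.1052 − 3.9254)/2 = 11.5899 W.
|Δ| = 0.0000;  2% of max(1, |F·v|) = 0.2318.

yes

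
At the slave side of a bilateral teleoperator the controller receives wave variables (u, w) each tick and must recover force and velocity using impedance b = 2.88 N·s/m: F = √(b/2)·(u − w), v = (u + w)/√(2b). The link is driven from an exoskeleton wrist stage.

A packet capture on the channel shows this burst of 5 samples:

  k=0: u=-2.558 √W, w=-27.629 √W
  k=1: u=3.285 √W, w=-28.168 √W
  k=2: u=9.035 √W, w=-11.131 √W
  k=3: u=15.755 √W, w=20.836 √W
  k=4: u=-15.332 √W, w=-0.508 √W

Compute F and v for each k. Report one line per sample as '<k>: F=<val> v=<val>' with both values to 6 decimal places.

k=0: u−w=25.071000, u+w=-30.187000; √(b/2)=1.200000, √(2b)=2.400000; F=1.200000×25.071=30.085200, v=-30.187000/2.400000=-12.577917
k=1: u−w=31.453000, u+w=-24.883000; √(b/2)=1.200000, √(2b)=2.400000; F=1.200000×31.453=37.743600, v=-24.883000/2.400000=-10.367917
k=2: u−w=20.166000, u+w=-2.096000; √(b/2)=1.200000, √(2b)=2.400000; F=1.200000×20.166=24.199200, v=-2.096000/2.400000=-0.873333
k=3: u−w=-5.081000, u+w=36.591000; √(b/2)=1.200000, √(2b)=2.400000; F=1.200000×(-5.081)=-6.097200, v=36.591000/2.400000=15.246250
k=4: u−w=-14.824000, u+w=-15.840000; √(b/2)=1.200000, √(2b)=2.400000; F=1.200000×(-14.824)=-17.788800, v=-15.840000/2.400000=-6.600000

0: F=30.085200 v=-12.577917
1: F=37.743600 v=-10.367917
2: F=24.199200 v=-0.873333
3: F=-6.097200 v=15.246250
4: F=-17.788800 v=-6.600000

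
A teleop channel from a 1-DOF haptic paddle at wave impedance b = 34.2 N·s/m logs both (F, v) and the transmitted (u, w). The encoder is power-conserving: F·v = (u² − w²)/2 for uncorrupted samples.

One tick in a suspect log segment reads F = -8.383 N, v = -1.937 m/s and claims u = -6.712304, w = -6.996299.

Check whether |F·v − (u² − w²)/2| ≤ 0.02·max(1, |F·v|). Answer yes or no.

F·v = (-8.383)×(-1.937) = 16.237871 W.
(u² − w²)/2 = (45.055025 − 48.948200)/2 = -1.946587 W.
|Δ| = 18.184458;  2% of max(1, |F·v|) = 0.324757.

no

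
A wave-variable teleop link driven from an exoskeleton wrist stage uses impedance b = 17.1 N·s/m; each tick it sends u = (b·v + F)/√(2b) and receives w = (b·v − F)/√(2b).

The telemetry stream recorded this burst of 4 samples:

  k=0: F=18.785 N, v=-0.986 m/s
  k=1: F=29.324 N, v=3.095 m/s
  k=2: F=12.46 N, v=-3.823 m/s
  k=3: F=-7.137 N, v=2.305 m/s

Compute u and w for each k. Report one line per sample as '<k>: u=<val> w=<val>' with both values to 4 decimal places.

k=0: b·v=17.1×(-0.986)=-16.8606; √(2b)=5.8481; u=(-16.8606+18.785)/5.8481=0.3291, w=(-16.8606−18.785)/5.8481=-6.0953
k=1: b·v=17.1×3.095=52.9245; √(2b)=5.8481; u=(52.9245+29.324)/5.8481=14.0642, w=(52.9245−29.324)/5.8481=4.0356
k=2: b·v=17.1×(-3.823)=-65.3733; √(2b)=5.8481; u=(-65.3733+12.46)/5.8481=-9.0480, w=(-65.3733−12.46)/5.8481=-13.3092
k=3: b·v=17.1×2.305=39.4155; √(2b)=5.8481; u=(39.4155+(-7.137))/5.8481=5.5195, w=(39.4155−(-7.137))/5.8481=7.9603

0: u=0.3291 w=-6.0953
1: u=14.0642 w=4.0356
2: u=-9.0480 w=-13.3092
3: u=5.5195 w=7.9603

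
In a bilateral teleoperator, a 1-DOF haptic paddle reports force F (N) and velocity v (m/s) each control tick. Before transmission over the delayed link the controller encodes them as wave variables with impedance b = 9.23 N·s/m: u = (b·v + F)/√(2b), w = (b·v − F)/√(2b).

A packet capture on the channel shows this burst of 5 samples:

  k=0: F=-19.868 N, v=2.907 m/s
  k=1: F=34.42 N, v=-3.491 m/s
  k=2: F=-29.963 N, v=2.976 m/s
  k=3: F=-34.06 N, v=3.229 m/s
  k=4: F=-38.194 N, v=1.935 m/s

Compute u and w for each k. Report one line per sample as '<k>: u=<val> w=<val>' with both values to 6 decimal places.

k=0: b·v=9.23×2.907=26.831610; √(2b)=4.296510; u=(26.831610+(-19.868))/4.296510=1.620760, w=(26.831610−(-19.868))/4.296510=10.869196
k=1: b·v=9.23×(-3.491)=-32.221930; √(2b)=4.296510; u=(-32.221930+34.42)/4.296510=0.511594, w=(-32.221930−34.42)/4.296510=-15.510711
k=2: b·v=9.23×2.976=27.468480; √(2b)=4.296510; u=(27.468480+(-29.963))/4.296510=-0.580592, w=(27.468480−(-29.963))/4.296510=13.367007
k=3: b·v=9.23×3.229=29.803670; √(2b)=4.296510; u=(29.803670+(-34.06))/4.296510=-0.990648, w=(29.803670−(-34.06))/4.296510=14.864080
k=4: b·v=9.23×1.935=17.860050; √(2b)=4.296510; u=(17.860050+(-38.194))/4.296510=-4.732667, w=(17.860050−(-38.194))/4.296510=13.046414

0: u=1.620760 w=10.869196
1: u=0.511594 w=-15.510711
2: u=-0.580592 w=13.367007
3: u=-0.990648 w=14.864080
4: u=-4.732667 w=13.046414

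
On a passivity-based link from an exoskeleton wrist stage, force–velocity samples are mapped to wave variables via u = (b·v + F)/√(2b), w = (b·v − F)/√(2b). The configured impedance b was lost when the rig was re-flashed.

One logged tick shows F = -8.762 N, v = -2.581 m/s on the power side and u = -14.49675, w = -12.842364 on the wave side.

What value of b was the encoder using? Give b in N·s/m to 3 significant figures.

b = 56.1 N·s/m

u + w = -27.339114;  u + w = √(2b)·v, so √(2b) = -27.339114/(-2.581) = 10.592450.
b = (√(2b))²/2 = 112.200002/2 = 56.100001.
(Check via u − w = 2F/√(2b): u − w = -1.654386, 2F/√(2b) = -1.654386.)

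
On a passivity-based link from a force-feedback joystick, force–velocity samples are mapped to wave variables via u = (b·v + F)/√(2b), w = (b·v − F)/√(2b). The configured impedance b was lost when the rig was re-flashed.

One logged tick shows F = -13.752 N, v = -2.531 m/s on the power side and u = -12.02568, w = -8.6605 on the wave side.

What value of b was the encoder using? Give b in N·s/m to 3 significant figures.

u + w = -20.68618;  u + w = √(2b)·v, so √(2b) = -20.68618/(-2.531) = 8.17313.
b = (√(2b))²/2 = 66.79998/2 = 33.39999.
(Check via u − w = 2F/√(2b): u − w = -3.36518, 2F/√(2b) = -3.36518.)

b = 33.4 N·s/m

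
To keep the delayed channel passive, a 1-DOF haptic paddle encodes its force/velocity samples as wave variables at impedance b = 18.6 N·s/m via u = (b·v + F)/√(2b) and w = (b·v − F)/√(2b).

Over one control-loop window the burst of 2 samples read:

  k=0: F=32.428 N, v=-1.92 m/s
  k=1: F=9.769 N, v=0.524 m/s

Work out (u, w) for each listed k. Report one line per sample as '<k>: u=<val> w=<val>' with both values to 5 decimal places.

0: u=-0.53843 w=-11.17199
1: u=3.19968 w=-0.00371

k=0: b·v=18.6×(-1.92)=-35.71200; √(2b)=6.09918; u=(-35.71200+32.428)/6.09918=-0.53843, w=(-35.71200−32.428)/6.09918=-11.17199
k=1: b·v=18.6×0.524=9.74640; √(2b)=6.09918; u=(9.74640+9.769)/6.09918=3.19968, w=(9.74640−9.769)/6.09918=-0.00371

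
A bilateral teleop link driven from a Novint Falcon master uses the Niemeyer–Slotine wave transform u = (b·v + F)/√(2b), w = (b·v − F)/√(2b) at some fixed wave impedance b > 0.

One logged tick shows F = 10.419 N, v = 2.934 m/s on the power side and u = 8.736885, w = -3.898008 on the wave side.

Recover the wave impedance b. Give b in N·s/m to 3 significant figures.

u + w = 4.838877;  u + w = √(2b)·v, so √(2b) = 4.838877/2.934 = 1.649242.
b = (√(2b))²/2 = 2.720000/2 = 1.360000.
(Check via u − w = 2F/√(2b): u − w = 12.634893, 2F/√(2b) = 12.634893.)

b = 1.36 N·s/m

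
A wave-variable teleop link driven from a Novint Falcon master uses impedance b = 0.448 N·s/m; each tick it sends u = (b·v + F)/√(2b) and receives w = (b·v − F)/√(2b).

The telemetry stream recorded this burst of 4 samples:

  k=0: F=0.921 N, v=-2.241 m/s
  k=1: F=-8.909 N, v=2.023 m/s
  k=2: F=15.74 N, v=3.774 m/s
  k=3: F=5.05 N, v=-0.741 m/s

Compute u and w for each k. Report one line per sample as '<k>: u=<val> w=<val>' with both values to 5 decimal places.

k=0: b·v=0.448×(-2.241)=-1.00397; √(2b)=0.94657; u=(-1.00397+0.921)/0.94657=-0.08765, w=(-1.00397−0.921)/0.94657=-2.03362
k=1: b·v=0.448×2.023=0.90630; √(2b)=0.94657; u=(0.90630+(-8.909))/0.94657=-8.45439, w=(0.90630−(-8.909))/0.94657=10.36931
k=2: b·v=0.448×3.774=1.69075; √(2b)=0.94657; u=(1.69075+15.74)/0.94657=18.41459, w=(1.69075−15.74)/0.94657=-14.84223
k=3: b·v=0.448×(-0.741)=-0.33197; √(2b)=0.94657; u=(-0.33197+5.05)/0.94657=4.98433, w=(-0.33197−5.05)/0.94657=-5.68574

0: u=-0.08765 w=-2.03362
1: u=-8.45439 w=10.36931
2: u=18.41459 w=-14.84223
3: u=4.98433 w=-5.68574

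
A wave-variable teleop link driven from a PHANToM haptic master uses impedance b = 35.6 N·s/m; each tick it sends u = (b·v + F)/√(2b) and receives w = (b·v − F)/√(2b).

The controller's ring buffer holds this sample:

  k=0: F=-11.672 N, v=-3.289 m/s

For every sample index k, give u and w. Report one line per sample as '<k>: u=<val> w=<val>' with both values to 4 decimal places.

k=0: b·v=35.6×(-3.289)=-117.0884; √(2b)=8.4380; u=(-117.0884+(-11.672))/8.4380=-15.2596, w=(-117.0884−(-11.672))/8.4380=-12.4930

0: u=-15.2596 w=-12.4930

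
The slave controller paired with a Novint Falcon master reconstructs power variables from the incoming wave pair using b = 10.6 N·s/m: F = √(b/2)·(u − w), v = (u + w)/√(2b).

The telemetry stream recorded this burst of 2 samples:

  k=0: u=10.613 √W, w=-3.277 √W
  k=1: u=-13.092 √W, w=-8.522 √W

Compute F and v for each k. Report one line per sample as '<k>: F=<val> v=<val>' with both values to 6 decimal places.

k=0: u−w=13.890000, u+w=7.336000; √(b/2)=2.302173, √(2b)=4.604346; F=2.302173×13.89=31.977181, v=7.336000/4.604346=1.593277
k=1: u−w=-4.570000, u+w=-21.614000; √(b/2)=2.302173, √(2b)=4.604346; F=2.302173×(-4.57)=-10.520930, v=-21.614000/4.604346=-4.694261

0: F=31.977181 v=1.593277
1: F=-10.520930 v=-4.694261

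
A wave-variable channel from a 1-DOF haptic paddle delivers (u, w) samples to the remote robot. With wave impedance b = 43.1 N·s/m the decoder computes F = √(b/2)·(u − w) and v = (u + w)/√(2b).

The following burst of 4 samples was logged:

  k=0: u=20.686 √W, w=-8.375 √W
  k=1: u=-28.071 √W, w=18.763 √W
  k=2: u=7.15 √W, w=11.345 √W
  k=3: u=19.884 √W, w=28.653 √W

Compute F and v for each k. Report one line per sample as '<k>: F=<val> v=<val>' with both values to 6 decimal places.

0: F=134.906909 v=1.325988
1: F=-217.412690 v=-1.002542
2: F=-19.474020 v=1.992052
3: F=-40.707432 v=5.227804

k=0: u−w=29.061000, u+w=12.311000; √(b/2)=4.642198, √(2b)=9.284396; F=4.642198×29.061=134.906909, v=12.311000/9.284396=1.325988
k=1: u−w=-46.834000, u+w=-9.308000; √(b/2)=4.642198, √(2b)=9.284396; F=4.642198×(-46.834)=-217.412690, v=-9.308000/9.284396=-1.002542
k=2: u−w=-4.195000, u+w=18.495000; √(b/2)=4.642198, √(2b)=9.284396; F=4.642198×(-4.195)=-19.474020, v=18.495000/9.284396=1.992052
k=3: u−w=-8.769000, u+w=48.537000; √(b/2)=4.642198, √(2b)=9.284396; F=4.642198×(-8.769)=-40.707432, v=48.537000/9.284396=5.227804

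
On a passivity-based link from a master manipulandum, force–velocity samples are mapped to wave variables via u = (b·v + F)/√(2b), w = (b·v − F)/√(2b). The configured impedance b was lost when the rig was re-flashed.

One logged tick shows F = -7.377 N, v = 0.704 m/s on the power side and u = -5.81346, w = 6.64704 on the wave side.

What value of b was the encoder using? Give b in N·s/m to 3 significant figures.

b = 0.701 N·s/m

u + w = 0.8336;  u + w = √(2b)·v, so √(2b) = 0.8336/0.704 = 1.1841.
b = (√(2b))²/2 = 1.4020/2 = 0.7010.
(Check via u − w = 2F/√(2b): u − w = -12.4605, 2F/√(2b) = -12.4605.)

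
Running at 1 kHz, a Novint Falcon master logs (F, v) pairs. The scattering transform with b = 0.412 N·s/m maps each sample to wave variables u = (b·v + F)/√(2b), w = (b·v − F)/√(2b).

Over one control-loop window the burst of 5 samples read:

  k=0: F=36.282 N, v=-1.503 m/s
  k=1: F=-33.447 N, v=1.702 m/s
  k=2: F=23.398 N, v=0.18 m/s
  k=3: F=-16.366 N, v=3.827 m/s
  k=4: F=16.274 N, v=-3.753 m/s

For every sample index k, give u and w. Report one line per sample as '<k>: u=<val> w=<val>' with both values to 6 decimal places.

k=0: b·v=0.412×(-1.503)=-0.619236; √(2b)=0.907744; u=(-0.619236+36.282)/0.907744=39.287229, w=(-0.619236−36.282)/0.907744=-40.651569
k=1: b·v=0.412×1.702=0.701224; √(2b)=0.907744; u=(0.701224+(-33.447))/0.907744=-36.073782, w=(0.701224−(-33.447))/0.907744=37.618763
k=2: b·v=0.412×0.18=0.074160; √(2b)=0.907744; u=(0.074160+23.398)/0.907744=25.857674, w=(0.074160−23.398)/0.907744=-25.694280
k=3: b·v=0.412×3.827=1.576724; √(2b)=0.907744; u=(1.576724+(-16.366))/0.907744=-16.292334, w=(1.576724−(-16.366))/0.907744=19.766272
k=4: b·v=0.412×(-3.753)=-1.546236; √(2b)=0.907744; u=(-1.546236+16.274)/0.907744=16.224571, w=(-1.546236−16.274)/0.907744=-19.631336

0: u=39.287229 w=-40.651569
1: u=-36.073782 w=37.618763
2: u=25.857674 w=-25.694280
3: u=-16.292334 w=19.766272
4: u=16.224571 w=-19.631336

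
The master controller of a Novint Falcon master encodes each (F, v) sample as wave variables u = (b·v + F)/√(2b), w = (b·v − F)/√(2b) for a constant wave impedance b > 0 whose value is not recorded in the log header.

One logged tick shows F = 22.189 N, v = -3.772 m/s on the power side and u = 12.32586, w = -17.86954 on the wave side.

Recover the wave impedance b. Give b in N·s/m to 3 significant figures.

u + w = -5.5437;  u + w = √(2b)·v, so √(2b) = -5.5437/(-3.772) = 1.4697.
b = (√(2b))²/2 = 2.1600/2 = 1.0800.
(Check via u − w = 2F/√(2b): u − w = 30.1954, 2F/√(2b) = 30.1954.)

b = 1.08 N·s/m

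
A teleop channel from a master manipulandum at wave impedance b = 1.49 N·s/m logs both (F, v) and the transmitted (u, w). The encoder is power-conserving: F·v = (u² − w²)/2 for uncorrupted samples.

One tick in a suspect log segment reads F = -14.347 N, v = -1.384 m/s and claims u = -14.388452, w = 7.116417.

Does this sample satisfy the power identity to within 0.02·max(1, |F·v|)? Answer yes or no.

F·v = (-14.347)×(-1.384) = 19.856248 W.
(u² − w²)/2 = (207.027551 − 50.643391)/2 = 78.192080 W.
|Δ| = 58.335832;  2% of max(1, |F·v|) = 0.397125.

no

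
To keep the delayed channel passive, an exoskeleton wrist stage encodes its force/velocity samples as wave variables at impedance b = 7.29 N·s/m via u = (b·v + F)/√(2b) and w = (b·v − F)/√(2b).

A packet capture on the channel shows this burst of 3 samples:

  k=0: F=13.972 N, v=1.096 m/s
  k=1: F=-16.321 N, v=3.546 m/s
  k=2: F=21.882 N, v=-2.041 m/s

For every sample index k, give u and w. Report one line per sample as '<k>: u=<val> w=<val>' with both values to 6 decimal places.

0: u=5.751617 w=-1.566676
1: u=2.495652 w=11.044311
2: u=1.834054 w=-9.627361

k=0: b·v=7.29×1.096=7.989840; √(2b)=3.818377; u=(7.989840+13.972)/3.818377=5.751617, w=(7.989840−13.972)/3.818377=-1.566676
k=1: b·v=7.29×3.546=25.850340; √(2b)=3.818377; u=(25.850340+(-16.321))/3.818377=2.495652, w=(25.850340−(-16.321))/3.818377=11.044311
k=2: b·v=7.29×(-2.041)=-14.878890; √(2b)=3.818377; u=(-14.878890+21.882)/3.818377=1.834054, w=(-14.878890−21.882)/3.818377=-9.627361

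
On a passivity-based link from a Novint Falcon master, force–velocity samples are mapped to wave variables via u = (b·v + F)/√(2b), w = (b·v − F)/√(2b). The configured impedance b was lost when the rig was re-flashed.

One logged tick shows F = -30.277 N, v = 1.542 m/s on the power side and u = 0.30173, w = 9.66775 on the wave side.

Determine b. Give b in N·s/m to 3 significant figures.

b = 20.9 N·s/m

u + w = 9.96948;  u + w = √(2b)·v, so √(2b) = 9.96948/1.542 = 6.46529.
b = (√(2b))²/2 = 41.80000/2 = 20.90000.
(Check via u − w = 2F/√(2b): u − w = -9.36602, 2F/√(2b) = -9.36601.)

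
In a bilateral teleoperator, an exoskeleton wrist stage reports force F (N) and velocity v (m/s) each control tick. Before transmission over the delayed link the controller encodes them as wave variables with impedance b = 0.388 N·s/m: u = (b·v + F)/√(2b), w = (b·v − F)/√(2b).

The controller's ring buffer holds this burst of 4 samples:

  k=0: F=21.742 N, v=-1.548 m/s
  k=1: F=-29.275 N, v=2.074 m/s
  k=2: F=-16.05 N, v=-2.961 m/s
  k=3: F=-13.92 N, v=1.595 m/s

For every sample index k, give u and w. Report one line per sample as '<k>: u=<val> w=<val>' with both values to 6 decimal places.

k=0: b·v=0.388×(-1.548)=-0.600624; √(2b)=0.880909; u=(-0.600624+21.742)/0.880909=23.999511, w=(-0.600624−21.742)/0.880909=-25.363157
k=1: b·v=0.388×2.074=0.804712; √(2b)=0.880909; u=(0.804712+(-29.275))/0.880909=-32.319230, w=(0.804712−(-29.275))/0.880909=34.146234
k=2: b·v=0.388×(-2.961)=-1.148868; √(2b)=0.880909; u=(-1.148868+(-16.05))/0.880909=-19.524009, w=(-1.148868−(-16.05))/0.880909=16.915639
k=3: b·v=0.388×1.595=0.618860; √(2b)=0.880909; u=(0.618860+(-13.92))/0.880909=-15.099341, w=(0.618860−(-13.92))/0.880909=16.504391

0: u=23.999511 w=-25.363157
1: u=-32.319230 w=34.146234
2: u=-19.524009 w=16.915639
3: u=-15.099341 w=16.504391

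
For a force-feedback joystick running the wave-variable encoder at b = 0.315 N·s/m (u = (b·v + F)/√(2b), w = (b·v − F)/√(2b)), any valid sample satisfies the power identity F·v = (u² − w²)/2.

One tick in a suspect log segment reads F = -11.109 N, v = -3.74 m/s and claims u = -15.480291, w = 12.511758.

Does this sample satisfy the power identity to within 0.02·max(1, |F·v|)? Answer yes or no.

F·v = (-11.109)×(-3.74) = 41.547660 W.
(u² − w²)/2 = (239.639409 − 156.544088)/2 = 41.547661 W.
|Δ| = 0.000001;  2% of max(1, |F·v|) = 0.830953.

yes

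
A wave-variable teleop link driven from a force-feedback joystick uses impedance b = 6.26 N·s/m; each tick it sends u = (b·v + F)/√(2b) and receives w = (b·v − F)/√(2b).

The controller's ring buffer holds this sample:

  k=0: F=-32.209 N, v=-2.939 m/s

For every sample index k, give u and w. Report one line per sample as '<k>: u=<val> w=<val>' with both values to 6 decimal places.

0: u=-14.302423 w=3.903180

k=0: b·v=6.26×(-2.939)=-18.398140; √(2b)=3.538361; u=(-18.398140+(-32.209))/3.538361=-14.302423, w=(-18.398140−(-32.209))/3.538361=3.903180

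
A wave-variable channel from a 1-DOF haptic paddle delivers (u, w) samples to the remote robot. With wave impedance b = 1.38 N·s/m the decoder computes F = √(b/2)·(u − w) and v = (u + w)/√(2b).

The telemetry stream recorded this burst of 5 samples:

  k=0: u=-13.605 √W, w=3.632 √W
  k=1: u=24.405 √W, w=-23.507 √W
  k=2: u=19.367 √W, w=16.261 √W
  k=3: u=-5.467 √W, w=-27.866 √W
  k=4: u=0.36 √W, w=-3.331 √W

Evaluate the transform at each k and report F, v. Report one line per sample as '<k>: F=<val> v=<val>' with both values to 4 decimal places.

0: F=-14.3181 v=-6.0030
1: F=39.7987 v=0.5405
2: F=2.5800 v=21.4455
3: F=18.6060 v=-20.0641
4: F=3.0660 v=-1.7883

k=0: u−w=-17.2370, u+w=-9.9730; √(b/2)=0.8307, √(2b)=1.6613; F=0.8307×(-17.237)=-14.3181, v=-9.9730/1.6613=-6.0030
k=1: u−w=47.9120, u+w=0.8980; √(b/2)=0.8307, √(2b)=1.6613; F=0.8307×47.912=39.7987, v=0.8980/1.6613=0.5405
k=2: u−w=3.1060, u+w=35.6280; √(b/2)=0.8307, √(2b)=1.6613; F=0.8307×3.106=2.5800, v=35.6280/1.6613=21.4455
k=3: u−w=22.3990, u+w=-33.3330; √(b/2)=0.8307, √(2b)=1.6613; F=0.8307×22.399=18.6060, v=-33.3330/1.6613=-20.0641
k=4: u−w=3.6910, u+w=-2.9710; √(b/2)=0.8307, √(2b)=1.6613; F=0.8307×3.691=3.0660, v=-2.9710/1.6613=-1.7883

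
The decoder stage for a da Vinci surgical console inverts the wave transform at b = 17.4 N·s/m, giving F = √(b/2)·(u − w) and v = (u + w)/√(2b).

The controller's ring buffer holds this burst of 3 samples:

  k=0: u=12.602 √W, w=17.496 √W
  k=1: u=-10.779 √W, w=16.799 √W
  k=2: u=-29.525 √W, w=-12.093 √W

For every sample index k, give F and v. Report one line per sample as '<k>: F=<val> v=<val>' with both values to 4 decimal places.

k=0: u−w=-4.8940, u+w=30.0980; √(b/2)=2.9496, √(2b)=5.8992; F=2.9496×(-4.894)=-14.4352, v=30.0980/5.8992=5.1021
k=1: u−w=-27.5780, u+w=6.0200; √(b/2)=2.9496, √(2b)=5.8992; F=2.9496×(-27.578)=-81.3434, v=6.0200/5.8992=1.0205
k=2: u−w=-17.4320, u+w=-41.6180; √(b/2)=2.9496, √(2b)=5.8992; F=2.9496×(-17.432)=-51.4170, v=-41.6180/5.8992=-7.0549

0: F=-14.4352 v=5.1021
1: F=-81.3434 v=1.0205
2: F=-51.4170 v=-7.0549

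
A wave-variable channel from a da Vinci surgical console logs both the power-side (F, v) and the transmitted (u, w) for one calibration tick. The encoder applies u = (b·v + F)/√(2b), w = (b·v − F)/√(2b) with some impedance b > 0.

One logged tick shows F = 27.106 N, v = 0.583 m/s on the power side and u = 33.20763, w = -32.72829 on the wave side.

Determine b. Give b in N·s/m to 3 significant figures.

u + w = 0.47934;  u + w = √(2b)·v, so √(2b) = 0.47934/0.583 = 0.82220.
b = (√(2b))²/2 = 0.67601/2 = 0.33800.
(Check via u − w = 2F/√(2b): u − w = 65.93592, 2F/√(2b) = 65.93565.)

b = 0.338 N·s/m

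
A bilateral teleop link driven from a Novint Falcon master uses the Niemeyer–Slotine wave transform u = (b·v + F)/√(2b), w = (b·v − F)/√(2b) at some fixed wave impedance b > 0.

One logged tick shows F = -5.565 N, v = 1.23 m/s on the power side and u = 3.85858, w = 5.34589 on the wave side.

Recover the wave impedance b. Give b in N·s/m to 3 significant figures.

u + w = 9.20447;  u + w = √(2b)·v, so √(2b) = 9.20447/1.23 = 7.48331.
b = (√(2b))²/2 = 55.99991/2 = 27.99996.
(Check via u − w = 2F/√(2b): u − w = -1.48731, 2F/√(2b) = -1.48731.)

b = 28 N·s/m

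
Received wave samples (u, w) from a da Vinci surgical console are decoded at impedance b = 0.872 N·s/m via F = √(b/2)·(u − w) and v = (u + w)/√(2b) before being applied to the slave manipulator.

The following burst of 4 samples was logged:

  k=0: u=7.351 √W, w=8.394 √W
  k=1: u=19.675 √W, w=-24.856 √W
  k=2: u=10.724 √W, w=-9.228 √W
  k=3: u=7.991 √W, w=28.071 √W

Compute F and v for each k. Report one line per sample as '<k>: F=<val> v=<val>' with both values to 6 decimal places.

k=0: u−w=-1.043000, u+w=15.745000; √(b/2)=0.660303, √(2b)=1.320606; F=0.660303×(-1.043)=-0.688696, v=15.745000/1.320606=11.922557
k=1: u−w=44.531000, u+w=-5.181000; √(b/2)=0.660303, √(2b)=1.320606; F=0.660303×44.531=29.403951, v=-5.181000/1.320606=-3.923199
k=2: u−w=19.952000, u+w=1.496000; √(b/2)=0.660303, √(2b)=1.320606; F=0.660303×19.952=13.174365, v=1.496000/1.320606=1.132813
k=3: u−w=-20.080000, u+w=36.062000; √(b/2)=0.660303, √(2b)=1.320606; F=0.660303×(-20.08)=-13.258883, v=36.062000/1.320606=27.307162

0: F=-0.688696 v=11.922557
1: F=29.403951 v=-3.923199
2: F=13.174365 v=1.132813
3: F=-13.258883 v=27.307162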